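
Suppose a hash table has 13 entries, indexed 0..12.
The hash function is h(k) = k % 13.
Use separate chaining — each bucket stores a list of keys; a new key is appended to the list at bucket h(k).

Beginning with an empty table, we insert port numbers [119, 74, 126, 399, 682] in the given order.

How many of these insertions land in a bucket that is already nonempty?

Insert 119: h=2, bucket 2 empty → new chain.
Insert 74: h=9, bucket 9 empty → new chain.
Insert 126: h=9, bucket 9 nonempty → append to chain.
Insert 399: h=9, bucket 9 nonempty → append to chain.
Insert 682: h=6, bucket 6 empty → new chain.
Final buckets:
0: ∅
1: ∅
2: 119
3: ∅
4: ∅
5: ∅
6: 682
7: ∅
8: ∅
9: 74 -> 126 -> 399
10: ∅
11: ∅
12: ∅

2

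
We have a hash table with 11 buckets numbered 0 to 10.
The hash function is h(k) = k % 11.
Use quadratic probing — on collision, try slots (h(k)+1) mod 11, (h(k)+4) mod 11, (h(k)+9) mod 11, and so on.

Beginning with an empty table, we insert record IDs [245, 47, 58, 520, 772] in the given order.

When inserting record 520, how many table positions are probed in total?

4

245 hashes to 3; slot 3 is free → place at 3.
47 hashes to 3; 3 taken → place at 4.
58 hashes to 3; 3,4 taken → place at 7.
520 hashes to 3; 3,4,7 taken → place at 1.
772 hashes to 2; slot 2 is free → place at 2.
Table: [-, 520, 772, 245, 47, -, -, 58, -, -, -]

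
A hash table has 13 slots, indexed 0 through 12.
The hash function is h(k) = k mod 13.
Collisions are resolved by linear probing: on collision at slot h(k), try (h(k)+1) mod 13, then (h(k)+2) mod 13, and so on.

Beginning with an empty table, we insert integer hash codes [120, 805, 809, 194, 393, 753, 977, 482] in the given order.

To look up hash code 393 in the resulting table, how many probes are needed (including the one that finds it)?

3

Insert 120: h=3, slot 3 empty -> index 3.
Insert 805: h=12, slot 12 empty -> index 12.
Insert 809: h=3, slot 3 occupied -> index 4.
Insert 194: h=12, slot 12 occupied -> index 0.
Insert 393: h=3, slots 3,4 occupied -> index 5.
Insert 753: h=12, slots 12,0 occupied -> index 1.
Insert 977: h=2, slot 2 empty -> index 2.
Insert 482: h=1, slots 1,2,3,4,5 occupied -> index 6.
Table: [194, 753, 977, 120, 809, 393, 482, ., ., ., ., ., 805]
Lookup 393: h=3, probe 3,4,5 → found at 5.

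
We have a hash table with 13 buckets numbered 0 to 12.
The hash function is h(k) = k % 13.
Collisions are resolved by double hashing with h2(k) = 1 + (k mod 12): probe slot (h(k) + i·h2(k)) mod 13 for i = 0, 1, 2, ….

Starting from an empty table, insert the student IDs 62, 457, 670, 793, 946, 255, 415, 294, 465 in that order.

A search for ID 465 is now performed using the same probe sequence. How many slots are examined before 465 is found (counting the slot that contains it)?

3

62: h=10 -> slot 10
457: h=2 -> slot 2
670: h=7 -> slot 7
793: h=0 -> slot 0
946: h=10, h2=11, probe 10,8 -> slot 8
255: h=8, h2=4, probe 8,12 -> slot 12
415: h=12, h2=8, probe 12,7,2,10,5 -> slot 5
294: h=8, h2=7, probe 8,2,9 -> slot 9
465: h=10, h2=10, probe 10,7,4 -> slot 4
Table: [793, -, 457, -, 465, 415, -, 670, 946, 294, 62, -, 255]
Lookup 465: h=10, h2=10, probe 10,7,4 → found at 4.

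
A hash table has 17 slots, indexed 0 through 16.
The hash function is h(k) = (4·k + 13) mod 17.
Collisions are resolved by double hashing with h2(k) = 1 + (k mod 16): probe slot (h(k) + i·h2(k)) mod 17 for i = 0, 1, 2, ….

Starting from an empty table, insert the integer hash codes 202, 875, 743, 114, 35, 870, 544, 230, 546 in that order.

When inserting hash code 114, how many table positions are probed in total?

2

Insert 202: h=5, slot 5 empty => index 5.
Insert 875: h=11, slot 11 empty => index 11.
Insert 743: h=10, slot 10 empty => index 10.
Insert 114: h=10, h2=3, slot 10 occupied => index 13.
Insert 35: h=0, slot 0 empty => index 0.
Insert 870: h=8, slot 8 empty => index 8.
Insert 544: h=13, h2=1, slot 13 occupied => index 14.
Insert 230: h=15, slot 15 empty => index 15.
Insert 546: h=4, slot 4 empty => index 4.
Table: [35, -, -, -, 546, 202, -, -, 870, -, 743, 875, -, 114, 544, 230, -]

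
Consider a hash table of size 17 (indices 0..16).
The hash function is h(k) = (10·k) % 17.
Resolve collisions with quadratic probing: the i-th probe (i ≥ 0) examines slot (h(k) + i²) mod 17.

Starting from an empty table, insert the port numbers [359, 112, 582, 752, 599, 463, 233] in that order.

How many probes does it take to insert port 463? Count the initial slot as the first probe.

359: h=3 → slot 3
112: h=15 → slot 15
582: h=6 → slot 6
752: h=6, probe 6,7 → slot 7
599: h=6, probe 6,7,10 → slot 10
463: h=6, probe 6,7,10,15,5 → slot 5
233: h=1 → slot 1
Table: [., 233, ., 359, ., 463, 582, 752, ., ., 599, ., ., ., ., 112, .]

5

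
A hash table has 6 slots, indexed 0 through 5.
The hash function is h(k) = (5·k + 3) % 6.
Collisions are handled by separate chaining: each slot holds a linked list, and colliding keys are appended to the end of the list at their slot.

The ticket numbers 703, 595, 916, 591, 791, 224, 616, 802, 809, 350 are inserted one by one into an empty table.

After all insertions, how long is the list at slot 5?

Insert 703: h=2, bucket 2 empty -> new chain.
Insert 595: h=2, bucket 2 nonempty -> append to chain.
Insert 916: h=5, bucket 5 empty -> new chain.
Insert 591: h=0, bucket 0 empty -> new chain.
Insert 791: h=4, bucket 4 empty -> new chain.
Insert 224: h=1, bucket 1 empty -> new chain.
Insert 616: h=5, bucket 5 nonempty -> append to chain.
Insert 802: h=5, bucket 5 nonempty -> append to chain.
Insert 809: h=4, bucket 4 nonempty -> append to chain.
Insert 350: h=1, bucket 1 nonempty -> append to chain.
Final buckets:
0: 591
1: 224 -> 350
2: 703 -> 595
3: _
4: 791 -> 809
5: 916 -> 616 -> 802

3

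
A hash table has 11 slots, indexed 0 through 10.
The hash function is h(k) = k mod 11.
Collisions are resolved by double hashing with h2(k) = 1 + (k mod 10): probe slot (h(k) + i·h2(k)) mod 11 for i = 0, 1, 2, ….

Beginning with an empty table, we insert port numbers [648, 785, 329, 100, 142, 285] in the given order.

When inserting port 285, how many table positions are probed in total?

2

648 hashes to 10; slot 10 is free => place at 10.
785 hashes to 4; slot 4 is free => place at 4.
329 hashes to 10, h2=10; 10 taken => place at 9.
100 hashes to 1; slot 1 is free => place at 1.
142 hashes to 10, h2=3; 10 taken => place at 2.
285 hashes to 10, h2=6; 10 taken => place at 5.
Table: [., 100, 142, ., 785, 285, ., ., ., 329, 648]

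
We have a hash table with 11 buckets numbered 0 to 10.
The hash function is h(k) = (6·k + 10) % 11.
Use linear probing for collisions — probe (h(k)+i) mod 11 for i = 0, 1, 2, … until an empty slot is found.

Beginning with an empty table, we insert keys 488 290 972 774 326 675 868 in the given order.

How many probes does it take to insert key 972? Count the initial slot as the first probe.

488 hashes to 1; slot 1 is free => place at 1.
290 hashes to 1; 1 taken => place at 2.
972 hashes to 1; 1,2 taken => place at 3.
774 hashes to 1; 1,2,3 taken => place at 4.
326 hashes to 8; slot 8 is free => place at 8.
675 hashes to 1; 1,2,3,4 taken => place at 5.
868 hashes to 4; 4,5 taken => place at 6.
Table: [—, 488, 290, 972, 774, 675, 868, —, 326, —, —]

3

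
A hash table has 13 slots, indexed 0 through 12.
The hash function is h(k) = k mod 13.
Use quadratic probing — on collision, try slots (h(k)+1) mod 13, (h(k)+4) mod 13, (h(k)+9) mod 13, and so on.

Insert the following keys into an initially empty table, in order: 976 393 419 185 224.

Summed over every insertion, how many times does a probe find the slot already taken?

6

Insert 976: h=1, slot 1 empty → index 1.
Insert 393: h=3, slot 3 empty → index 3.
Insert 419: h=3, slot 3 occupied → index 4.
Insert 185: h=3, slots 3,4 occupied → index 7.
Insert 224: h=3, slots 3,4,7 occupied → index 12.
Table: [∅, 976, ∅, 393, 419, ∅, ∅, 185, ∅, ∅, ∅, ∅, 224]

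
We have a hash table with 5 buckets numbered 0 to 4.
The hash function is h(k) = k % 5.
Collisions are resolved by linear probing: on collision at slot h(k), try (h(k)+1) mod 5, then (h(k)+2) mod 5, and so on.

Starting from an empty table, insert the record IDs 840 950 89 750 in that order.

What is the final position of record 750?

840 hashes to 0; slot 0 is free → place at 0.
950 hashes to 0; 0 taken → place at 1.
89 hashes to 4; slot 4 is free → place at 4.
750 hashes to 0; 0,1 taken → place at 2.
Table: [840, 950, 750, -, 89]

2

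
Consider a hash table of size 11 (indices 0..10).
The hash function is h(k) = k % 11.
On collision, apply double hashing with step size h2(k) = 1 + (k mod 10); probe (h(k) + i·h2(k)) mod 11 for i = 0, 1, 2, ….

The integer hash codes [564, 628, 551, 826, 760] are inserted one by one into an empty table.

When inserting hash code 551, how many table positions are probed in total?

3

564: h=3 -> slot 3
628: h=1 -> slot 1
551: h=1, h2=2, probe 1,3,5 -> slot 5
826: h=1, h2=7, probe 1,8 -> slot 8
760: h=1, h2=1, probe 1,2 -> slot 2
Table: [—, 628, 760, 564, —, 551, —, —, 826, —, —]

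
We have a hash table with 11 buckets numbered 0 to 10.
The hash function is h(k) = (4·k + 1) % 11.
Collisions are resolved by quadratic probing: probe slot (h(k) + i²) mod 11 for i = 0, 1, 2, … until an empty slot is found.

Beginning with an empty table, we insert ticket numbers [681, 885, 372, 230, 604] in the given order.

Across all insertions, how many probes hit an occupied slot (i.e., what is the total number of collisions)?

3

681: h=8 -> slot 8
885: h=10 -> slot 10
372: h=4 -> slot 4
230: h=8, probe 8,9 -> slot 9
604: h=8, probe 8,9,1 -> slot 1
Table: [_, 604, _, _, 372, _, _, _, 681, 230, 885]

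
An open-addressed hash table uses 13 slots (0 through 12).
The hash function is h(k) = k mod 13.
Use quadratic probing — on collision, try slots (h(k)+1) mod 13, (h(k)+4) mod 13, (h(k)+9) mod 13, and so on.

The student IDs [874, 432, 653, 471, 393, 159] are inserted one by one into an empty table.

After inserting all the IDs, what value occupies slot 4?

Insert 874: h=3, slot 3 empty -> index 3.
Insert 432: h=3, slot 3 occupied -> index 4.
Insert 653: h=3, slots 3,4 occupied -> index 7.
Insert 471: h=3, slots 3,4,7 occupied -> index 12.
Insert 393: h=3, slots 3,4,7,12 occupied -> index 6.
Insert 159: h=3, slots 3,4,7,12,6 occupied -> index 2.
Table: [-, -, 159, 874, 432, -, 393, 653, -, -, -, -, 471]

432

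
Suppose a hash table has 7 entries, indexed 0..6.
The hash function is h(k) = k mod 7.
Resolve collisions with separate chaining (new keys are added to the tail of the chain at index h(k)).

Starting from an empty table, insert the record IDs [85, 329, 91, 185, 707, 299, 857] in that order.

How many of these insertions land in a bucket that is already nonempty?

3

Insert 85: h=1, bucket 1 empty → new chain.
Insert 329: h=0, bucket 0 empty → new chain.
Insert 91: h=0, bucket 0 nonempty → append to chain.
Insert 185: h=3, bucket 3 empty → new chain.
Insert 707: h=0, bucket 0 nonempty → append to chain.
Insert 299: h=5, bucket 5 empty → new chain.
Insert 857: h=3, bucket 3 nonempty → append to chain.
Final buckets:
0: 329 -> 91 -> 707
1: 85
2: —
3: 185 -> 857
4: —
5: 299
6: —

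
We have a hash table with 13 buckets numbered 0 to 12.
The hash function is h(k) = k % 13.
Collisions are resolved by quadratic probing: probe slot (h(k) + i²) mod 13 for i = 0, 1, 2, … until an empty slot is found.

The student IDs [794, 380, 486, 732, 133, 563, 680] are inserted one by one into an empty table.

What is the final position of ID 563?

794 hashes to 1; slot 1 is free -> place at 1.
380 hashes to 3; slot 3 is free -> place at 3.
486 hashes to 5; slot 5 is free -> place at 5.
732 hashes to 4; slot 4 is free -> place at 4.
133 hashes to 3; 3,4 taken -> place at 7.
563 hashes to 4; 4,5 taken -> place at 8.
680 hashes to 4; 4,5,8 taken -> place at 0.
Table: [680, 794, -, 380, 732, 486, -, 133, 563, -, -, -, -]

8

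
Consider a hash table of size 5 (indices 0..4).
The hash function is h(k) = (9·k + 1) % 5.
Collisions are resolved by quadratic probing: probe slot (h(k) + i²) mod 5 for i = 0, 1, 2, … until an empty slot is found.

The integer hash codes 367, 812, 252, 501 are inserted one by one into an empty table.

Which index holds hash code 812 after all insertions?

0

Insert 367: h=4, slot 4 empty => index 4.
Insert 812: h=4, slot 4 occupied => index 0.
Insert 252: h=4, slots 4,0 occupied => index 3.
Insert 501: h=0, slot 0 occupied => index 1.
Table: [812, 501, ., 252, 367]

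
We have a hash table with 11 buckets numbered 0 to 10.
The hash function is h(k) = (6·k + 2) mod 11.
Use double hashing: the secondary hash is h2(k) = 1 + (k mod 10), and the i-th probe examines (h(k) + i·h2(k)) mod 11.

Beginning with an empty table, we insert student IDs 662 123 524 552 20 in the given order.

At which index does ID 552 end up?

Insert 662: h=3, slot 3 empty → index 3.
Insert 123: h=3, h2=4, slot 3 occupied → index 7.
Insert 524: h=0, slot 0 empty → index 0.
Insert 552: h=3, h2=3, slot 3 occupied → index 6.
Insert 20: h=1, slot 1 empty → index 1.
Table: [524, 20, ., 662, ., ., 552, 123, ., ., .]

6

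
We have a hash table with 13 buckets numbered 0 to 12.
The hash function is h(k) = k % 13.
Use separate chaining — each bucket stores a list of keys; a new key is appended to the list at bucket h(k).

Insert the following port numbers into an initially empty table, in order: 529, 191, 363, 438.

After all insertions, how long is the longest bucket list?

Insert 529: h=9, bucket 9 empty → new chain.
Insert 191: h=9, bucket 9 nonempty → append to chain.
Insert 363: h=12, bucket 12 empty → new chain.
Insert 438: h=9, bucket 9 nonempty → append to chain.
Final buckets:
0: .
1: .
2: .
3: .
4: .
5: .
6: .
7: .
8: .
9: 529 -> 191 -> 438
10: .
11: .
12: 363

3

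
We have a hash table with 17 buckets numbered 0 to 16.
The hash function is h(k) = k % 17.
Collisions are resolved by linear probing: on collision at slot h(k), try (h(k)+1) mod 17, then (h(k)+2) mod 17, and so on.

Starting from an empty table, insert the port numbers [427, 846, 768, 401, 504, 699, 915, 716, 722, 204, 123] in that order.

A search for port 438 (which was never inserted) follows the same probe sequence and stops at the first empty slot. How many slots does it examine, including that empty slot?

Insert 427: h=2, slot 2 empty => index 2.
Insert 846: h=13, slot 13 empty => index 13.
Insert 768: h=3, slot 3 empty => index 3.
Insert 401: h=10, slot 10 empty => index 10.
Insert 504: h=11, slot 11 empty => index 11.
Insert 699: h=2, slots 2,3 occupied => index 4.
Insert 915: h=14, slot 14 empty => index 14.
Insert 716: h=2, slots 2,3,4 occupied => index 5.
Insert 722: h=8, slot 8 empty => index 8.
Insert 204: h=0, slot 0 empty => index 0.
Insert 123: h=4, slots 4,5 occupied => index 6.
Table: [204, —, 427, 768, 699, 716, 123, —, 722, —, 401, 504, —, 846, 915, —, —]
Lookup 438: h=13, probe 13,14,15 → slot 15 empty, not found.

3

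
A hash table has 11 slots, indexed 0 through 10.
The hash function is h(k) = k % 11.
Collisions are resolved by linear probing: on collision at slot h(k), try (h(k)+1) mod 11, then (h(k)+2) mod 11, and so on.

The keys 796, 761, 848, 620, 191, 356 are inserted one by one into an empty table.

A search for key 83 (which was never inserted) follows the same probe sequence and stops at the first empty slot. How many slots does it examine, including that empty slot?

3

796 hashes to 4; slot 4 is free => place at 4.
761 hashes to 2; slot 2 is free => place at 2.
848 hashes to 1; slot 1 is free => place at 1.
620 hashes to 4; 4 taken => place at 5.
191 hashes to 4; 4,5 taken => place at 6.
356 hashes to 4; 4,5,6 taken => place at 7.
Table: [., 848, 761, ., 796, 620, 191, 356, ., ., .]
Lookup 83: h=6, probe 6,7,8 → slot 8 empty, not found.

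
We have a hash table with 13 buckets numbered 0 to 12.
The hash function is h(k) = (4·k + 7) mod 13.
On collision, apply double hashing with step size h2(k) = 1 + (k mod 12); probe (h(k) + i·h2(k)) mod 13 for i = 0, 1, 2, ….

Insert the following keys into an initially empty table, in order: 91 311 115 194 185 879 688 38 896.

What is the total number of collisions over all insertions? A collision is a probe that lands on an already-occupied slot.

9

91: h=7 -> slot 7
311: h=3 -> slot 3
115: h=12 -> slot 12
194: h=3, h2=3, probe 3,6 -> slot 6
185: h=6, h2=6, probe 6,12,5 -> slot 5
879: h=0 -> slot 0
688: h=3, h2=5, probe 3,8 -> slot 8
38: h=3, h2=3, probe 3,6,9 -> slot 9
896: h=3, h2=9, probe 3,12,8,4 -> slot 4
Table: [879, —, —, 311, 896, 185, 194, 91, 688, 38, —, —, 115]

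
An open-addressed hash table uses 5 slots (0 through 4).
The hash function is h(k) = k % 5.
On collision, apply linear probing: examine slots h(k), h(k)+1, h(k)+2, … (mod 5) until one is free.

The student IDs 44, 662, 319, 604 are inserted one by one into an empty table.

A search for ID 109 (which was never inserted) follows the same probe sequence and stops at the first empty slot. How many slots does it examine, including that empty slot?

44 hashes to 4; slot 4 is free => place at 4.
662 hashes to 2; slot 2 is free => place at 2.
319 hashes to 4; 4 taken => place at 0.
604 hashes to 4; 4,0 taken => place at 1.
Table: [319, 604, 662, —, 44]
Lookup 109: h=4, probe 4,0,1,2,3 → slot 3 empty, not found.

5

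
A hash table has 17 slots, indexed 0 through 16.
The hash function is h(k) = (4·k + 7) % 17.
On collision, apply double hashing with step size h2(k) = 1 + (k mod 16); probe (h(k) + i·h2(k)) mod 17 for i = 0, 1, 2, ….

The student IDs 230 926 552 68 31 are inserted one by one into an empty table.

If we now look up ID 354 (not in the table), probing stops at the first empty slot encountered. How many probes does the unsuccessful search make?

230: h=9 => slot 9
926: h=5 => slot 5
552: h=5, h2=9, probe 5,14 => slot 14
68: h=7 => slot 7
31: h=12 => slot 12
Table: [—, —, —, —, —, 926, —, 68, —, 230, —, —, 31, —, 552, —, —]
Lookup 354: h=12, h2=3, probe 12,15 → slot 15 empty, not found.

2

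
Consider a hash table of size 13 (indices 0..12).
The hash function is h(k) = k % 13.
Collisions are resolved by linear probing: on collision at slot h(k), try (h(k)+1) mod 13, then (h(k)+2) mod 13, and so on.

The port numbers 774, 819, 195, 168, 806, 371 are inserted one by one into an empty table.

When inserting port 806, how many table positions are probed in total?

Insert 774: h=7, slot 7 empty -> index 7.
Insert 819: h=0, slot 0 empty -> index 0.
Insert 195: h=0, slot 0 occupied -> index 1.
Insert 168: h=12, slot 12 empty -> index 12.
Insert 806: h=0, slots 0,1 occupied -> index 2.
Insert 371: h=7, slot 7 occupied -> index 8.
Table: [819, 195, 806, —, —, —, —, 774, 371, —, —, —, 168]

3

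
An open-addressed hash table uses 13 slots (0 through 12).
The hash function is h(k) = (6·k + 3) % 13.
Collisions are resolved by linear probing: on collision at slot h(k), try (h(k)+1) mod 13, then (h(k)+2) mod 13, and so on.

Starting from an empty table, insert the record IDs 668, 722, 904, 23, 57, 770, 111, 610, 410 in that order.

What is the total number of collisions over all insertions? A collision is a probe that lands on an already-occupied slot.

668 hashes to 7; slot 7 is free -> place at 7.
722 hashes to 6; slot 6 is free -> place at 6.
904 hashes to 6; 6,7 taken -> place at 8.
23 hashes to 11; slot 11 is free -> place at 11.
57 hashes to 7; 7,8 taken -> place at 9.
770 hashes to 8; 8,9 taken -> place at 10.
111 hashes to 6; 6,7,8,9,10,11 taken -> place at 12.
610 hashes to 10; 10,11,12 taken -> place at 0.
410 hashes to 6; 6,7,8,9,10,11,12,0 taken -> place at 1.
Table: [610, 410, —, —, —, —, 722, 668, 904, 57, 770, 23, 111]

23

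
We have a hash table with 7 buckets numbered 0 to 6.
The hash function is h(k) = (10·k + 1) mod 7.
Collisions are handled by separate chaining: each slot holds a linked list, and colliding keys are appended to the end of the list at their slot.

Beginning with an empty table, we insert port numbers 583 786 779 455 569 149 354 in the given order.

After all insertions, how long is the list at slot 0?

583 → bucket 0
786 → bucket 0 (collision)
779 → bucket 0 (collision)
455 → bucket 1
569 → bucket 0 (collision)
149 → bucket 0 (collision)
354 → bucket 6
Final buckets:
0: 583 -> 786 -> 779 -> 569 -> 149
1: 455
2: .
3: .
4: .
5: .
6: 354

5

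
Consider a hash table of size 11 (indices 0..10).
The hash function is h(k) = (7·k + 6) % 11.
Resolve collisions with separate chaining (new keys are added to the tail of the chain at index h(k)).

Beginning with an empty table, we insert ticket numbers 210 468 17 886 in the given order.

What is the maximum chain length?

Insert 210: h=2, bucket 2 empty → new chain.
Insert 468: h=4, bucket 4 empty → new chain.
Insert 17: h=4, bucket 4 nonempty → append to chain.
Insert 886: h=4, bucket 4 nonempty → append to chain.
Final buckets:
0: —
1: —
2: 210
3: —
4: 468 -> 17 -> 886
5: —
6: —
7: —
8: —
9: —
10: —

3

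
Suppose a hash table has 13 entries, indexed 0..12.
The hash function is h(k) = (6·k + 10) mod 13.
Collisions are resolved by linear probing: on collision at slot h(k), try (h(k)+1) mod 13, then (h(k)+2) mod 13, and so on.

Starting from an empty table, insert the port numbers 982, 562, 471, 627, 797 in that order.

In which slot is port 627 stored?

4

982: h=0 → slot 0
562: h=2 → slot 2
471: h=2, probe 2,3 → slot 3
627: h=2, probe 2,3,4 → slot 4
797: h=8 → slot 8
Table: [982, _, 562, 471, 627, _, _, _, 797, _, _, _, _]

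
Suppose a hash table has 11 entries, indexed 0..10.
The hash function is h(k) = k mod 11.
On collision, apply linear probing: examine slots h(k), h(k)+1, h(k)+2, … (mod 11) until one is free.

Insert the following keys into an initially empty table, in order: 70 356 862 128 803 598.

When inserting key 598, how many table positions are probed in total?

5

Insert 70: h=4, slot 4 empty → index 4.
Insert 356: h=4, slot 4 occupied → index 5.
Insert 862: h=4, slots 4,5 occupied → index 6.
Insert 128: h=7, slot 7 empty → index 7.
Insert 803: h=0, slot 0 empty → index 0.
Insert 598: h=4, slots 4,5,6,7 occupied → index 8.
Table: [803, _, _, _, 70, 356, 862, 128, 598, _, _]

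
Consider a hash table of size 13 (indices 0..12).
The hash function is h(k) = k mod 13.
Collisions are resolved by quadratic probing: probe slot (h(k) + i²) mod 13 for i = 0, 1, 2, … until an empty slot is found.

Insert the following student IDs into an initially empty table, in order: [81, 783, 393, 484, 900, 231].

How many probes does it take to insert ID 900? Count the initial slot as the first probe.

81: h=3 -> slot 3
783: h=3, probe 3,4 -> slot 4
393: h=3, probe 3,4,7 -> slot 7
484: h=3, probe 3,4,7,12 -> slot 12
900: h=3, probe 3,4,7,12,6 -> slot 6
231: h=10 -> slot 10
Table: [_, _, _, 81, 783, _, 900, 393, _, _, 231, _, 484]

5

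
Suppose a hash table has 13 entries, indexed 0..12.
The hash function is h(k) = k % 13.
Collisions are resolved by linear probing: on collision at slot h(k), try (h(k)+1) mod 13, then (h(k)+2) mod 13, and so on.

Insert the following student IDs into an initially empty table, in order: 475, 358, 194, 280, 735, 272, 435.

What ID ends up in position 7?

475 hashes to 7; slot 7 is free → place at 7.
358 hashes to 7; 7 taken → place at 8.
194 hashes to 12; slot 12 is free → place at 12.
280 hashes to 7; 7,8 taken → place at 9.
735 hashes to 7; 7,8,9 taken → place at 10.
272 hashes to 12; 12 taken → place at 0.
435 hashes to 6; slot 6 is free → place at 6.
Table: [272, ∅, ∅, ∅, ∅, ∅, 435, 475, 358, 280, 735, ∅, 194]

475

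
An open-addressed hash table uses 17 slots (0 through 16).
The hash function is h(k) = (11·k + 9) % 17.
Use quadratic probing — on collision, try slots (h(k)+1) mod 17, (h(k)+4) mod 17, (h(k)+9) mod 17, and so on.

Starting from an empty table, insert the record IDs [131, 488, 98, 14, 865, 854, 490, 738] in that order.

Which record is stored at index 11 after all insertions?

Insert 131: h=5, slot 5 empty → index 5.
Insert 488: h=5, slot 5 occupied → index 6.
Insert 98: h=16, slot 16 empty → index 16.
Insert 14: h=10, slot 10 empty → index 10.
Insert 865: h=4, slot 4 empty → index 4.
Insert 854: h=2, slot 2 empty → index 2.
Insert 490: h=10, slot 10 occupied → index 11.
Insert 738: h=1, slot 1 empty → index 1.
Table: [-, 738, 854, -, 865, 131, 488, -, -, -, 14, 490, -, -, -, -, 98]

490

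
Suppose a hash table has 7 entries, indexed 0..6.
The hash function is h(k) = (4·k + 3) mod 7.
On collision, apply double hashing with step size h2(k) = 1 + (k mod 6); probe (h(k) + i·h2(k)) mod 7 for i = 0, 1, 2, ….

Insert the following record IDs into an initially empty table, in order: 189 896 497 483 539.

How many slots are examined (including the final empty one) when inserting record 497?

189: h=3 => slot 3
896: h=3, h2=3, probe 3,6 => slot 6
497: h=3, h2=6, probe 3,2 => slot 2
483: h=3, h2=4, probe 3,0 => slot 0
539: h=3, h2=6, probe 3,2,1 => slot 1
Table: [483, 539, 497, 189, —, —, 896]

2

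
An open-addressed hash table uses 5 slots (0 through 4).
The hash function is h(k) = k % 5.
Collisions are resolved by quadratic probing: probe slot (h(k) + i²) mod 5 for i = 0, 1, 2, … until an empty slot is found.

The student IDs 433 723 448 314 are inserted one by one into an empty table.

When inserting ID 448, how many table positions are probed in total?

3

Insert 433: h=3, slot 3 empty => index 3.
Insert 723: h=3, slot 3 occupied => index 4.
Insert 448: h=3, slots 3,4 occupied => index 2.
Insert 314: h=4, slot 4 occupied => index 0.
Table: [314, ., 448, 433, 723]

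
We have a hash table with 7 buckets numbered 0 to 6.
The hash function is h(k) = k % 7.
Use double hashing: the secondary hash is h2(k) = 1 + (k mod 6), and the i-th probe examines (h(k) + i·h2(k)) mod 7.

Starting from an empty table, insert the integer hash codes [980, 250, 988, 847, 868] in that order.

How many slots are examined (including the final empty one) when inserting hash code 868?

3

980: h=0 => slot 0
250: h=5 => slot 5
988: h=1 => slot 1
847: h=0, h2=2, probe 0,2 => slot 2
868: h=0, h2=5, probe 0,5,3 => slot 3
Table: [980, 988, 847, 868, ., 250, .]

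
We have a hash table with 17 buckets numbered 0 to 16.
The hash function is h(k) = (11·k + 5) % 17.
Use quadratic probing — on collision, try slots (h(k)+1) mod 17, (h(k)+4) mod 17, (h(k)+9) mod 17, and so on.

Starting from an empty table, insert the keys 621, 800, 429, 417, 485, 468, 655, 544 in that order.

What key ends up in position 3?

417

621: h=2 => slot 2
800: h=16 => slot 16
429: h=15 => slot 15
417: h=2, probe 2,3 => slot 3
485: h=2, probe 2,3,6 => slot 6
468: h=2, probe 2,3,6,11 => slot 11
655: h=2, probe 2,3,6,11,1 => slot 1
544: h=5 => slot 5
Table: [_, 655, 621, 417, _, 544, 485, _, _, _, _, 468, _, _, _, 429, 800]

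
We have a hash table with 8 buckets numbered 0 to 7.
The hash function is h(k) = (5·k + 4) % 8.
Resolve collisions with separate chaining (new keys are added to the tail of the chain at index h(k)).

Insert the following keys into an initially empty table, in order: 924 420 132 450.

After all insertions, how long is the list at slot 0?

Insert 924: h=0, bucket 0 empty → new chain.
Insert 420: h=0, bucket 0 nonempty → append to chain.
Insert 132: h=0, bucket 0 nonempty → append to chain.
Insert 450: h=6, bucket 6 empty → new chain.
Final buckets:
0: 924 -> 420 -> 132
1: —
2: —
3: —
4: —
5: —
6: 450
7: —

3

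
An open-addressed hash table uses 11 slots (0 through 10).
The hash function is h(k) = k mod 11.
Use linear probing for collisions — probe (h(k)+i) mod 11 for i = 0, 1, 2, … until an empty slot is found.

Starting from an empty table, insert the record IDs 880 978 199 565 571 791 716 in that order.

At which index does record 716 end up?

5

Insert 880: h=0, slot 0 empty -> index 0.
Insert 978: h=10, slot 10 empty -> index 10.
Insert 199: h=1, slot 1 empty -> index 1.
Insert 565: h=4, slot 4 empty -> index 4.
Insert 571: h=10, slots 10,0,1 occupied -> index 2.
Insert 791: h=10, slots 10,0,1,2 occupied -> index 3.
Insert 716: h=1, slots 1,2,3,4 occupied -> index 5.
Table: [880, 199, 571, 791, 565, 716, —, —, —, —, 978]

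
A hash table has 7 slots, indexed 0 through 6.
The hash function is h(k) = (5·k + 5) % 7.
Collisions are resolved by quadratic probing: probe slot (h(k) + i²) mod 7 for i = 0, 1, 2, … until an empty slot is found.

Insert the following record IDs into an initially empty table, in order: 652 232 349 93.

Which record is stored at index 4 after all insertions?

652: h=3 => slot 3
232: h=3, probe 3,4 => slot 4
349: h=0 => slot 0
93: h=1 => slot 1
Table: [349, 93, ., 652, 232, ., .]

232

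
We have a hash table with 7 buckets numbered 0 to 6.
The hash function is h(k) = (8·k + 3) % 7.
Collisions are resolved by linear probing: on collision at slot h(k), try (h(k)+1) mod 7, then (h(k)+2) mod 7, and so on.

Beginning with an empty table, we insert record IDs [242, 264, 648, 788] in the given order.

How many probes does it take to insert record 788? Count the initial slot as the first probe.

4

Insert 242: h=0, slot 0 empty → index 0.
Insert 264: h=1, slot 1 empty → index 1.
Insert 648: h=0, slots 0,1 occupied → index 2.
Insert 788: h=0, slots 0,1,2 occupied → index 3.
Table: [242, 264, 648, 788, -, -, -]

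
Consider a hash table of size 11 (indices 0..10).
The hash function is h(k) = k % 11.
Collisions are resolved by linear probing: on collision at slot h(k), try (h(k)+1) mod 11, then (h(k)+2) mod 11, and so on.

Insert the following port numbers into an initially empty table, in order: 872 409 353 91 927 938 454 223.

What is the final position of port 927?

5

Insert 872: h=3, slot 3 empty => index 3.
Insert 409: h=2, slot 2 empty => index 2.
Insert 353: h=1, slot 1 empty => index 1.
Insert 91: h=3, slot 3 occupied => index 4.
Insert 927: h=3, slots 3,4 occupied => index 5.
Insert 938: h=3, slots 3,4,5 occupied => index 6.
Insert 454: h=3, slots 3,4,5,6 occupied => index 7.
Insert 223: h=3, slots 3,4,5,6,7 occupied => index 8.
Table: [∅, 353, 409, 872, 91, 927, 938, 454, 223, ∅, ∅]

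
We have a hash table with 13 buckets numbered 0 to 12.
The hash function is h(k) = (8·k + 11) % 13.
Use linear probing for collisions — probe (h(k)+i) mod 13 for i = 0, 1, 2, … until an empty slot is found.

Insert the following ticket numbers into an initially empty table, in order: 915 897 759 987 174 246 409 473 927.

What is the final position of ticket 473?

915 hashes to 12; slot 12 is free => place at 12.
897 hashes to 11; slot 11 is free => place at 11.
759 hashes to 12; 12 taken => place at 0.
987 hashes to 3; slot 3 is free => place at 3.
174 hashes to 12; 12,0 taken => place at 1.
246 hashes to 3; 3 taken => place at 4.
409 hashes to 7; slot 7 is free => place at 7.
473 hashes to 12; 12,0,1 taken => place at 2.
927 hashes to 4; 4 taken => place at 5.
Table: [759, 174, 473, 987, 246, 927, ∅, 409, ∅, ∅, ∅, 897, 915]

2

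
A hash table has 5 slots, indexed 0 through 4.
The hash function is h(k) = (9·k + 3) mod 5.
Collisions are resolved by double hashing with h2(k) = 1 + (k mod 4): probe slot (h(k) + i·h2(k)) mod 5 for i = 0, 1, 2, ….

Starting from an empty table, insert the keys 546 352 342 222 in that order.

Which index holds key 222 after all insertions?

546: h=2 -> slot 2
352: h=1 -> slot 1
342: h=1, h2=3, probe 1,4 -> slot 4
222: h=1, h2=3, probe 1,4,2,0 -> slot 0
Table: [222, 352, 546, _, 342]

0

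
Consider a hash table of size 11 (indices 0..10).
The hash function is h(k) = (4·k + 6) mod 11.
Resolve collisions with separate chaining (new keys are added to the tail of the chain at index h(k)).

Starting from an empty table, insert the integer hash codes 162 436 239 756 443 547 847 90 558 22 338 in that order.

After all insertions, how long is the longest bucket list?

162 -> bucket 5
436 -> bucket 1
239 -> bucket 5 (collision)
756 -> bucket 5 (collision)
443 -> bucket 7
547 -> bucket 5 (collision)
847 -> bucket 6
90 -> bucket 3
558 -> bucket 5 (collision)
22 -> bucket 6 (collision)
338 -> bucket 5 (collision)
Final buckets:
0: .
1: 436
2: .
3: 90
4: .
5: 162 -> 239 -> 756 -> 547 -> 558 -> 338
6: 847 -> 22
7: 443
8: .
9: .
10: .

6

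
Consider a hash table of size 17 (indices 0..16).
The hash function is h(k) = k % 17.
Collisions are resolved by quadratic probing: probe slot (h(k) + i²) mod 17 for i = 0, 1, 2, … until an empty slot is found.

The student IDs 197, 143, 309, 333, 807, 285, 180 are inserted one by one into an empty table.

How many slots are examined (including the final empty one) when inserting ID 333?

2

Insert 197: h=10, slot 10 empty -> index 10.
Insert 143: h=7, slot 7 empty -> index 7.
Insert 309: h=3, slot 3 empty -> index 3.
Insert 333: h=10, slot 10 occupied -> index 11.
Insert 807: h=8, slot 8 empty -> index 8.
Insert 285: h=13, slot 13 empty -> index 13.
Insert 180: h=10, slots 10,11 occupied -> index 14.
Table: [∅, ∅, ∅, 309, ∅, ∅, ∅, 143, 807, ∅, 197, 333, ∅, 285, 180, ∅, ∅]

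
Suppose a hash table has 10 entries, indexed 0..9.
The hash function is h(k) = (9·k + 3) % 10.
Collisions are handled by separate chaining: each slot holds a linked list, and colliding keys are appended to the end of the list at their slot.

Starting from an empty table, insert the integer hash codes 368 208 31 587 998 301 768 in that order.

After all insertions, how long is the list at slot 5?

4

Insert 368: h=5, bucket 5 empty → new chain.
Insert 208: h=5, bucket 5 nonempty → append to chain.
Insert 31: h=2, bucket 2 empty → new chain.
Insert 587: h=6, bucket 6 empty → new chain.
Insert 998: h=5, bucket 5 nonempty → append to chain.
Insert 301: h=2, bucket 2 nonempty → append to chain.
Insert 768: h=5, bucket 5 nonempty → append to chain.
Final buckets:
0: -
1: -
2: 31 -> 301
3: -
4: -
5: 368 -> 208 -> 998 -> 768
6: 587
7: -
8: -
9: -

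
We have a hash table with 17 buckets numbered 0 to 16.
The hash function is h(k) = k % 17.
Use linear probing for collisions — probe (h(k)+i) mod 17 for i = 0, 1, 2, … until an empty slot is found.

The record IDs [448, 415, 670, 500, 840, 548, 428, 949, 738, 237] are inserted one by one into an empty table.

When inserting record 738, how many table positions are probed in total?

448: h=6 → slot 6
415: h=7 → slot 7
670: h=7, probe 7,8 → slot 8
500: h=7, probe 7,8,9 → slot 9
840: h=7, probe 7,8,9,10 → slot 10
548: h=4 → slot 4
428: h=3 → slot 3
949: h=14 → slot 14
738: h=7, probe 7,8,9,10,11 → slot 11
237: h=16 → slot 16
Table: [_, _, _, 428, 548, _, 448, 415, 670, 500, 840, 738, _, _, 949, _, 237]

5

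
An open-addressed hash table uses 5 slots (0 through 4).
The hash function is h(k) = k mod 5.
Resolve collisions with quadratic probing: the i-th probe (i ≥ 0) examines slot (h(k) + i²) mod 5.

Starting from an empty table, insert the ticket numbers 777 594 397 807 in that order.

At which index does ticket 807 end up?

1

777: h=2 → slot 2
594: h=4 → slot 4
397: h=2, probe 2,3 → slot 3
807: h=2, probe 2,3,1 → slot 1
Table: [—, 807, 777, 397, 594]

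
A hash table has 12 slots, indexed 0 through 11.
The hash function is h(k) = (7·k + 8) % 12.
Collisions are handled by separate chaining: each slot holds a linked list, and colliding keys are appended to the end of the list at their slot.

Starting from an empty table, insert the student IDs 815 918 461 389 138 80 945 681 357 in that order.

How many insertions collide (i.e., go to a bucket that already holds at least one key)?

Insert 815: h=1, bucket 1 empty -> new chain.
Insert 918: h=2, bucket 2 empty -> new chain.
Insert 461: h=7, bucket 7 empty -> new chain.
Insert 389: h=7, bucket 7 nonempty -> append to chain.
Insert 138: h=2, bucket 2 nonempty -> append to chain.
Insert 80: h=4, bucket 4 empty -> new chain.
Insert 945: h=11, bucket 11 empty -> new chain.
Insert 681: h=11, bucket 11 nonempty -> append to chain.
Insert 357: h=11, bucket 11 nonempty -> append to chain.
Final buckets:
0: -
1: 815
2: 918 -> 138
3: -
4: 80
5: -
6: -
7: 461 -> 389
8: -
9: -
10: -
11: 945 -> 681 -> 357

4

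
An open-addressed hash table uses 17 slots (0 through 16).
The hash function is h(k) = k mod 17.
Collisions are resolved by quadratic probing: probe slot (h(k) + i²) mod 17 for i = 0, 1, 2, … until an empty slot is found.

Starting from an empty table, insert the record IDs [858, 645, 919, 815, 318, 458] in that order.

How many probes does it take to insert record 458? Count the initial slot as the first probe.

3

858 hashes to 8; slot 8 is free => place at 8.
645 hashes to 16; slot 16 is free => place at 16.
919 hashes to 1; slot 1 is free => place at 1.
815 hashes to 16; 16 taken => place at 0.
318 hashes to 12; slot 12 is free => place at 12.
458 hashes to 16; 16,0 taken => place at 3.
Table: [815, 919, ∅, 458, ∅, ∅, ∅, ∅, 858, ∅, ∅, ∅, 318, ∅, ∅, ∅, 645]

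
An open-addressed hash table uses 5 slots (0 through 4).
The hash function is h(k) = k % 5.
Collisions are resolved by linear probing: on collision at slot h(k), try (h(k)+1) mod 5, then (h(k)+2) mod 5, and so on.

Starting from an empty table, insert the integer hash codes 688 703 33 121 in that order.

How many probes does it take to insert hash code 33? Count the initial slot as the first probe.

688: h=3 → slot 3
703: h=3, probe 3,4 → slot 4
33: h=3, probe 3,4,0 → slot 0
121: h=1 → slot 1
Table: [33, 121, ∅, 688, 703]

3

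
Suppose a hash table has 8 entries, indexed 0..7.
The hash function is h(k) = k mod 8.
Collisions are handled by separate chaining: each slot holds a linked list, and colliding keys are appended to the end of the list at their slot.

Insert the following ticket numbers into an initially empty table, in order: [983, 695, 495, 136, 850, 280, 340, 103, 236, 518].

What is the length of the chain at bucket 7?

4

Insert 983: h=7, bucket 7 empty -> new chain.
Insert 695: h=7, bucket 7 nonempty -> append to chain.
Insert 495: h=7, bucket 7 nonempty -> append to chain.
Insert 136: h=0, bucket 0 empty -> new chain.
Insert 850: h=2, bucket 2 empty -> new chain.
Insert 280: h=0, bucket 0 nonempty -> append to chain.
Insert 340: h=4, bucket 4 empty -> new chain.
Insert 103: h=7, bucket 7 nonempty -> append to chain.
Insert 236: h=4, bucket 4 nonempty -> append to chain.
Insert 518: h=6, bucket 6 empty -> new chain.
Final buckets:
0: 136 -> 280
1: .
2: 850
3: .
4: 340 -> 236
5: .
6: 518
7: 983 -> 695 -> 495 -> 103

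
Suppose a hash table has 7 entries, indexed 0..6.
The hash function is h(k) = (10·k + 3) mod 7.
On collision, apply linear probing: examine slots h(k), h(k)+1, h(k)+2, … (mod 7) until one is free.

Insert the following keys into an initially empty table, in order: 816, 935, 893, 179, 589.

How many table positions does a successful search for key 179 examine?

4

816 hashes to 1; slot 1 is free -> place at 1.
935 hashes to 1; 1 taken -> place at 2.
893 hashes to 1; 1,2 taken -> place at 3.
179 hashes to 1; 1,2,3 taken -> place at 4.
589 hashes to 6; slot 6 is free -> place at 6.
Table: [-, 816, 935, 893, 179, -, 589]
Lookup 179: h=1, probe 1,2,3,4 → found at 4.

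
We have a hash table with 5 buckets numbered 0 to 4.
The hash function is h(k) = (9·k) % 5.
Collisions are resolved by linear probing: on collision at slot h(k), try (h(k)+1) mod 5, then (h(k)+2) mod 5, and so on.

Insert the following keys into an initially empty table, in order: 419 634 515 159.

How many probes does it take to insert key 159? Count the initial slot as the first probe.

3

419: h=1 -> slot 1
634: h=1, probe 1,2 -> slot 2
515: h=0 -> slot 0
159: h=1, probe 1,2,3 -> slot 3
Table: [515, 419, 634, 159, —]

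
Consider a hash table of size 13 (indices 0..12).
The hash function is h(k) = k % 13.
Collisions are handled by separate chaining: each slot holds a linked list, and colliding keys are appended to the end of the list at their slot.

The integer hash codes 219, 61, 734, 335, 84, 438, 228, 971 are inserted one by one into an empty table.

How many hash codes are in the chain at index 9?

3

Insert 219: h=11, bucket 11 empty → new chain.
Insert 61: h=9, bucket 9 empty → new chain.
Insert 734: h=6, bucket 6 empty → new chain.
Insert 335: h=10, bucket 10 empty → new chain.
Insert 84: h=6, bucket 6 nonempty → append to chain.
Insert 438: h=9, bucket 9 nonempty → append to chain.
Insert 228: h=7, bucket 7 empty → new chain.
Insert 971: h=9, bucket 9 nonempty → append to chain.
Final buckets:
0: —
1: —
2: —
3: —
4: —
5: —
6: 734 -> 84
7: 228
8: —
9: 61 -> 438 -> 971
10: 335
11: 219
12: —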